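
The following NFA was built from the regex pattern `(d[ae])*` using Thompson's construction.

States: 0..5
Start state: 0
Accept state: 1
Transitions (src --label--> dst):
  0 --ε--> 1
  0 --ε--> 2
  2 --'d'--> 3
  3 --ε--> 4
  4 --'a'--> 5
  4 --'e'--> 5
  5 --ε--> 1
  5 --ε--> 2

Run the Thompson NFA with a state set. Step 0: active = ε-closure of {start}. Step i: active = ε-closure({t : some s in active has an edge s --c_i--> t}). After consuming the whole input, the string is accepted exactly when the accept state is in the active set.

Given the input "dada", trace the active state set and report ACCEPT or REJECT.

initial (ε-close {0}): {0,1,2}
'd' @ 1: {3,4}
'a' @ 2: {1,2,5}  (accept∈set)
'd' @ 3: {3,4}
'a' @ 4: {1,2,5}  (accept∈set)
end set {1,2,5} — state 1 in

Answer: ACCEPT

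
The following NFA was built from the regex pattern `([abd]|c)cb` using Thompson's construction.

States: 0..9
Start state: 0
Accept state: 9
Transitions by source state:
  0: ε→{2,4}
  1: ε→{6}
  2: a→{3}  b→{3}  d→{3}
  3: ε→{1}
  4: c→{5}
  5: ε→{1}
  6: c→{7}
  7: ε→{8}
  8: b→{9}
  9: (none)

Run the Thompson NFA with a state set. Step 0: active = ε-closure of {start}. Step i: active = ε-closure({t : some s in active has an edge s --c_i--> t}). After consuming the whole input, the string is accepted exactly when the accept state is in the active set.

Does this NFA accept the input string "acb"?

Answer: ACCEPT

Trace:
initial (ε-close {0}): {0,2,4}
'a' @ 1: {1,3,6}
'c' @ 2: {7,8}
'b' @ 3: {9}  [accepting]
final: {9}; accept 9 in set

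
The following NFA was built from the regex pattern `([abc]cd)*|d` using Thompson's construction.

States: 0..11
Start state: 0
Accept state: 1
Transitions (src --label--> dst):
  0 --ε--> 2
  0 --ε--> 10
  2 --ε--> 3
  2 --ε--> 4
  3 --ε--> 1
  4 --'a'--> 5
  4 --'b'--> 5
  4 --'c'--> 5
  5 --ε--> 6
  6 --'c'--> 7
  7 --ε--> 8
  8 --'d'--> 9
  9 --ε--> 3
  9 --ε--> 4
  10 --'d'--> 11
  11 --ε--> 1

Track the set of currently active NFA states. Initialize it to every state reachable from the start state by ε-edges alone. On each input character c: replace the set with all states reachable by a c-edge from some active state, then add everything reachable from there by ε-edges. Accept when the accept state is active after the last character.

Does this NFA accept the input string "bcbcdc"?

initial (ε-close {0}): {0,1,2,3,4,10}
'b' @ 1: {5,6}
'c' @ 2: {7,8}
'b' @ 3: {}  — state set empty
rest 'cdc' ignored (set empty)
final: {}; accept 1 not in set

Answer: REJECT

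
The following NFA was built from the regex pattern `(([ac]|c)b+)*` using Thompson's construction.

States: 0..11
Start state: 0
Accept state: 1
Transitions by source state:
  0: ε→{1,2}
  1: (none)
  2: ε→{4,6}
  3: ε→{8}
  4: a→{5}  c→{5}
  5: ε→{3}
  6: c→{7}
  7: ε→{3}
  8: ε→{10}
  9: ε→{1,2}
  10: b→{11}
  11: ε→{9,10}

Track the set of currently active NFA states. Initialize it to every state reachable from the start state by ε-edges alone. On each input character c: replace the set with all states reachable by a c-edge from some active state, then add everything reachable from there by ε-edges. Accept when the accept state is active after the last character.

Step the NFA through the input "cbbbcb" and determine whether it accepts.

Answer: ACCEPT

Steps:
start: ε-closure({0}) = {0,1,2,4,6}
'c' @ 1: {3,5,7,8,10}
'b' @ 2: {1,2,4,6,9,10,11}  (accept∈set)
'b' @ 3: {1,2,4,6,9,10,11}  (accept∈set)
'b' @ 4: {1,2,4,6,9,10,11}  (accept∈set)
'c' @ 5: {3,5,7,8,10}
'b' @ 6: {1,2,4,6,9,10,11}  (accept∈set)
end set {1,2,4,6,9,10,11} — state 1 in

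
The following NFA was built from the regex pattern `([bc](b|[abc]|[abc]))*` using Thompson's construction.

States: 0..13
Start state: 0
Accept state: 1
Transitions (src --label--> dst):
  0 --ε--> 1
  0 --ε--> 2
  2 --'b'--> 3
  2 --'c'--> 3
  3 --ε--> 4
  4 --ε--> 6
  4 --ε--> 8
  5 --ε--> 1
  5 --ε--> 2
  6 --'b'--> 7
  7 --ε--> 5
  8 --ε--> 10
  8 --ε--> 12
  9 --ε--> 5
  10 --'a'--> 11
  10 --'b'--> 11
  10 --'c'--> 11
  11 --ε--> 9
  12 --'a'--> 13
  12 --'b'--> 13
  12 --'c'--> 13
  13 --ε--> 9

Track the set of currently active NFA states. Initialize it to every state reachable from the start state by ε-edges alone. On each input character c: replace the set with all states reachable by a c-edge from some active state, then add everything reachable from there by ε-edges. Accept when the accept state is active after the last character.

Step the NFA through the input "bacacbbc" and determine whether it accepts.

S₀ = ε-closure({0}) = {0,1,2}
'b' @ 1: {3,4,6,8,10,12}
'a' @ 2: {1,2,5,9,11,13}  [accepting]
'c' @ 3: {3,4,6,8,10,12}
'a' @ 4: {1,2,5,9,11,13}  [accepting]
'c' @ 5: {3,4,6,8,10,12}
'b' @ 6: {1,2,5,7,9,11,13}  [accepting]
'b' @ 7: {3,4,6,8,10,12}
'c' @ 8: {1,2,5,9,11,13}  [accepting]
final: {1,2,5,9,11,13}; accept 1 in set

Answer: ACCEPT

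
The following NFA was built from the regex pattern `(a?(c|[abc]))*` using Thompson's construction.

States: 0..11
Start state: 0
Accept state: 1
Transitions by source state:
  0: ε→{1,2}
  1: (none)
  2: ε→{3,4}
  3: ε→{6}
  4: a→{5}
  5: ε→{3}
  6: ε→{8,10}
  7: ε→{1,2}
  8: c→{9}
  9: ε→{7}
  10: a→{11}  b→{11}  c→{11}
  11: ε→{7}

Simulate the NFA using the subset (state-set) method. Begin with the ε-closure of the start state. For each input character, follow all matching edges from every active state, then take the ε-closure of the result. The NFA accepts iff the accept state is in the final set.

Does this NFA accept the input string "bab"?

Answer: ACCEPT

Steps:
S₀ = ε-closure({0}) = {0,1,2,3,4,6,8,10}
'b' @ 1: {1,2,3,4,6,7,8,10,11}  [accepting]
'a' @ 2: {1,2,3,4,5,6,7,8,10,11}  [accepting]
'b' @ 3: {1,2,3,4,6,7,8,10,11}  [accepting]
after full input: {1,2,3,4,6,7,8,10,11}  (accept=1 in)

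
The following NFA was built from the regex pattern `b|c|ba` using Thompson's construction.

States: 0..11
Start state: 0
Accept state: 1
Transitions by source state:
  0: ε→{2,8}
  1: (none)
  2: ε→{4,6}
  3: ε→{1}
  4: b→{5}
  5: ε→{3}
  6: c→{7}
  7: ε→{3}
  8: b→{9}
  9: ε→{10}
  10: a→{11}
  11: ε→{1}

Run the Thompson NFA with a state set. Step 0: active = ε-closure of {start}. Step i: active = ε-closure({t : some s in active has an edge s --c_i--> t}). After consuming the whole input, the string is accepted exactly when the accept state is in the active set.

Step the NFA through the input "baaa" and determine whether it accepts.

Answer: REJECT

Trace:
initial (ε-close {0}): {0,2,4,6,8}
'b' @ 1: {1,3,5,9,10}  [accepting]
'a' @ 2: {1,11}  [accepting]
'a' @ 3: {}  — dead — no transitions
rest 'a' ignored (set empty)
final: {}; accept 1 not in set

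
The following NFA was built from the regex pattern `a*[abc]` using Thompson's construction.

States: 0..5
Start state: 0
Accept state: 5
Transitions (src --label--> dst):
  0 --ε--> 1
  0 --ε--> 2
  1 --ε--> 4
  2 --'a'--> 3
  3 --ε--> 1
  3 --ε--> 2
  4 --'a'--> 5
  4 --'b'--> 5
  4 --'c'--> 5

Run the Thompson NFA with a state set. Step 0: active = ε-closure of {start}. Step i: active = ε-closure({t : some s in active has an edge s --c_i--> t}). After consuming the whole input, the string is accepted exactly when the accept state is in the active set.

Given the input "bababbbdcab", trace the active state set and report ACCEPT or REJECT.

Answer: REJECT

Derivation:
start: ε-closure({0}) = {0,1,2,4}
'b' @ 1: {5}  ✓accept
'a' @ 2: {}  — no active states
rest 'babbbdcab' ignored (set empty)
final: {}; accept 5 not in set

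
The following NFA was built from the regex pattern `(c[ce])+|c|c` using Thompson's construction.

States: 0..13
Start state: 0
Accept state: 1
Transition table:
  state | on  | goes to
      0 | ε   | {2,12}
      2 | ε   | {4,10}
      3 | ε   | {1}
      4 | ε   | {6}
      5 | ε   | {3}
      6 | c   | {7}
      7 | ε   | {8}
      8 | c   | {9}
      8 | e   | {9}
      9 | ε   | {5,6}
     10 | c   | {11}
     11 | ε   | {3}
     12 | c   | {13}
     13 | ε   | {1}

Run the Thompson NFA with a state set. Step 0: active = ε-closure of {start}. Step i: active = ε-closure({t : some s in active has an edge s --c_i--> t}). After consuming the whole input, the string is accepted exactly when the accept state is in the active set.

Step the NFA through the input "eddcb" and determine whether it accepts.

S₀ = ε-closure({0}) = {0,2,4,6,10,12}
'e' @ 1: {}  — dead — no transitions
rest 'ddcb' ignored (set empty)
after full input: {}  (accept=1 not in)

Answer: REJECT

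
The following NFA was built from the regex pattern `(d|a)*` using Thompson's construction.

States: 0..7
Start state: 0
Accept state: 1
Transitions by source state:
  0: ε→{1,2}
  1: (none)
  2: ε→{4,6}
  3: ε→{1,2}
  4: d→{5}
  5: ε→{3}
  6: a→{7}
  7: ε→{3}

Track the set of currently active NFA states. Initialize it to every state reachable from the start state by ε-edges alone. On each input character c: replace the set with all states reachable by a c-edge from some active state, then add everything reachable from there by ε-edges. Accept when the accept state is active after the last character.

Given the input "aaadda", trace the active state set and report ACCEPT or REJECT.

Answer: ACCEPT

Steps:
start: ε-closure({0}) = {0,1,2,4,6}
'a' @ 1: {1,2,3,4,6,7}  ✓accept
'a' @ 2: {1,2,3,4,6,7}  ✓accept
'a' @ 3: {1,2,3,4,6,7}  ✓accept
'd' @ 4: {1,2,3,4,5,6}  ✓accept
'd' @ 5: {1,2,3,4,5,6}  ✓accept
'a' @ 6: {1,2,3,4,6,7}  ✓accept
after full input: {1,2,3,4,6,7}  (accept=1 in)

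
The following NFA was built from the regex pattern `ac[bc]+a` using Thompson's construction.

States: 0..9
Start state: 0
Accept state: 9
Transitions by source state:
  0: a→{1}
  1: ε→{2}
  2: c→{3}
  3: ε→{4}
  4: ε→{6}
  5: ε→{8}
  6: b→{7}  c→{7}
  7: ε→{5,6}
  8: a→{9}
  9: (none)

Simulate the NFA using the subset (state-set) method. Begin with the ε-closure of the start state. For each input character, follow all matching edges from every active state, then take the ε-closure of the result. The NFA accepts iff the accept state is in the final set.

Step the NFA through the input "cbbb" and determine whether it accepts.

initial (ε-close {0}): {0}
'c' @ 1: {}  — dead — no transitions
rest 'bbb' ignored (set empty)
after full input: {}  (accept=9 not in)

Answer: REJECT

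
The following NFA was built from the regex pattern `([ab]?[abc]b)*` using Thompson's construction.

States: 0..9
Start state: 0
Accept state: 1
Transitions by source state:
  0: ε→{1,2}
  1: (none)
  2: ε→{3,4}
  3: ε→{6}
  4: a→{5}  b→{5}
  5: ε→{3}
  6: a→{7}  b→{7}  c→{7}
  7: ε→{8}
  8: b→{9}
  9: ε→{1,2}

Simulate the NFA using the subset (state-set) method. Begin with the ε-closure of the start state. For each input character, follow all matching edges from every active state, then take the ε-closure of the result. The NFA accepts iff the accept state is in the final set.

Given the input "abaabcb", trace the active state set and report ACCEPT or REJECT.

Answer: ACCEPT

Trace:
initial (ε-close {0}): {0,1,2,3,4,6}
'a' @ 1: {3,5,6,7,8}
'b' @ 2: {1,2,3,4,6,7,8,9}  [accepting]
'a' @ 3: {3,5,6,7,8}
'a' @ 4: {7,8}
'b' @ 5: {1,2,3,4,6,9}  [accepting]
'c' @ 6: {7,8}
'b' @ 7: {1,2,3,4,6,9}  [accepting]
end set {1,2,3,4,6,9} — state 1 in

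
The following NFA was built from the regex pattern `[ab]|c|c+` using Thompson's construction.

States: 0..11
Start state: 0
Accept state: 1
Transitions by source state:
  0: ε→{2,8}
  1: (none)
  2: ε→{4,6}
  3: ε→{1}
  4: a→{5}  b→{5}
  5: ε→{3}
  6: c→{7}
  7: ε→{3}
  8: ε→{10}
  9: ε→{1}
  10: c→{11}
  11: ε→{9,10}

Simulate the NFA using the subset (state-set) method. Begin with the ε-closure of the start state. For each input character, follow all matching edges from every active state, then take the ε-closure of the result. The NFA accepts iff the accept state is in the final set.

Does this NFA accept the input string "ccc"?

start: ε-closure({0}) = {0,2,4,6,8,10}
'c' @ 1: {1,3,7,9,10,11}  ✓accept
'c' @ 2: {1,9,10,11}  ✓accept
'c' @ 3: {1,9,10,11}  ✓accept
after full input: {1,9,10,11}  (accept=1 in)

Answer: ACCEPT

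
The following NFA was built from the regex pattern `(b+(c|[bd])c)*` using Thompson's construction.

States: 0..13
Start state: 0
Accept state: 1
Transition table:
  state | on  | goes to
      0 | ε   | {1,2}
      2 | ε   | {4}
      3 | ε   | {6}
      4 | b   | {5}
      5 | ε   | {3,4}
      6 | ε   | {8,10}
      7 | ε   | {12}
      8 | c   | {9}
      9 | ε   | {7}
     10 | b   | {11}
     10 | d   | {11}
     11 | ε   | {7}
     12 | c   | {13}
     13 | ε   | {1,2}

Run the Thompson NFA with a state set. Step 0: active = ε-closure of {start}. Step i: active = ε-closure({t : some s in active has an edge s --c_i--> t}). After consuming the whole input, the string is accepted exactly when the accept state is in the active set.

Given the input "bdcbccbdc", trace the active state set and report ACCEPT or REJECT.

start: ε-closure({0}) = {0,1,2,4}
'b' @ 1: {3,4,5,6,8,10}
'd' @ 2: {7,11,12}
'c' @ 3: {1,2,4,13}  [accepting]
'b' @ 4: {3,4,5,6,8,10}
'c' @ 5: {7,9,12}
'c' @ 6: {1,2,4,13}  [accepting]
'b' @ 7: {3,4,5,6,8,10}
'd' @ 8: {7,11,12}
'c' @ 9: {1,2,4,13}  [accepting]
final: {1,2,4,13}; accept 1 in set

Answer: ACCEPT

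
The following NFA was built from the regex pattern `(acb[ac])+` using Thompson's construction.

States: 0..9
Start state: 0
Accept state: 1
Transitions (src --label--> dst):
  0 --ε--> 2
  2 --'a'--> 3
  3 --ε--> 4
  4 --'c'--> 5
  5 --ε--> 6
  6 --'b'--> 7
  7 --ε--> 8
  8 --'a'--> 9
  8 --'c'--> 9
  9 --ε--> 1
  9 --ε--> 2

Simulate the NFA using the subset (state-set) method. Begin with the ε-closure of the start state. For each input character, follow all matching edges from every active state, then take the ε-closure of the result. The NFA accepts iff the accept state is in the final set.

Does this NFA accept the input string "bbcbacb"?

Answer: REJECT

Trace:
S₀ = ε-closure({0}) = {0,2}
'b' @ 1: {}  — state set empty
rest 'bcbacb' ignored (set empty)
final: {}; accept 1 not in set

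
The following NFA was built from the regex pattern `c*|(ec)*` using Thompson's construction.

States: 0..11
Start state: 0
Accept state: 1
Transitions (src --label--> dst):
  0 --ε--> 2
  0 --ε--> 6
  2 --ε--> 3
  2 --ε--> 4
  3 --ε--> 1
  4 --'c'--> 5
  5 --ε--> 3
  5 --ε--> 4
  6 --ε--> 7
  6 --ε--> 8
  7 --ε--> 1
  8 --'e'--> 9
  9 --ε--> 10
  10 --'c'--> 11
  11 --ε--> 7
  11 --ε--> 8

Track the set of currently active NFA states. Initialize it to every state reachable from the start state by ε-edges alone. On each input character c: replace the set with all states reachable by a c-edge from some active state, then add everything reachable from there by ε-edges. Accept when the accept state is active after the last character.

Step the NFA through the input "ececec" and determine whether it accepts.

Answer: ACCEPT

Derivation:
S₀ = ε-closure({0}) = {0,1,2,3,4,6,7,8}
'e' @ 1: {9,10}
'c' @ 2: {1,7,8,11}  (accept∈set)
'e' @ 3: {9,10}
'c' @ 4: {1,7,8,11}  (accept∈set)
'e' @ 5: {9,10}
'c' @ 6: {1,7,8,11}  (accept∈set)
final: {1,7,8,11}; accept 1 in set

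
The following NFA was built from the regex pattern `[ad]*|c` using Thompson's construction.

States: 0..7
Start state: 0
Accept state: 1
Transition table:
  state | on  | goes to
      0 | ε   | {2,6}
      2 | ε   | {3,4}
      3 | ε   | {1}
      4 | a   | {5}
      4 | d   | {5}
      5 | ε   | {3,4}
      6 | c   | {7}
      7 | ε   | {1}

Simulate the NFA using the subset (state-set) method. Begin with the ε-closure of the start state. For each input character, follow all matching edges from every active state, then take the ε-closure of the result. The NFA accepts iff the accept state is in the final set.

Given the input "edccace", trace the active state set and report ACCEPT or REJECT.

initial (ε-close {0}): {0,1,2,3,4,6}
'e' @ 1: {}  — state set empty
rest 'dccace' ignored (set empty)
after full input: {}  (accept=1 not in)

Answer: REJECT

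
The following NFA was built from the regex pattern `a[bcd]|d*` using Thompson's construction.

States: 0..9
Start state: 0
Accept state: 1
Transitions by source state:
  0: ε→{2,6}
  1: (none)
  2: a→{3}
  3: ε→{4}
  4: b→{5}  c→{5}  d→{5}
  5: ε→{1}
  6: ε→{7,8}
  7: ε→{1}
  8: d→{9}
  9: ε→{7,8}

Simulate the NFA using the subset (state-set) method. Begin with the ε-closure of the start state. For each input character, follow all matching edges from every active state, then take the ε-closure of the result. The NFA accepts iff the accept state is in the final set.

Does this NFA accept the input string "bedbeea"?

start: ε-closure({0}) = {0,1,2,6,7,8}
'b' @ 1: {}  — state set empty
rest 'edbeea' ignored (set empty)
final: {}; accept 1 not in set

Answer: REJECT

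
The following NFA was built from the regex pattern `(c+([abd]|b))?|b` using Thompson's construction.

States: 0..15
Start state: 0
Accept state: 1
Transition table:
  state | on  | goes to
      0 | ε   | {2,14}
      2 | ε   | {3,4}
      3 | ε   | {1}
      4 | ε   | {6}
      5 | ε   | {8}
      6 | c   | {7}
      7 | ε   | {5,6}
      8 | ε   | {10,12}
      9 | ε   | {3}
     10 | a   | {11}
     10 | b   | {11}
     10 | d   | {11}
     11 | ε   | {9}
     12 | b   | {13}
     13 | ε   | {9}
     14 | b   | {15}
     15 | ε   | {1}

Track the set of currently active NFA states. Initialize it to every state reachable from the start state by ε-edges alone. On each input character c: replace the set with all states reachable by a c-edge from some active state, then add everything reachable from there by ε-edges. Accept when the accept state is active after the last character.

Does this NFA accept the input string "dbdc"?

start: ε-closure({0}) = {0,1,2,3,4,6,14}
'd' @ 1: {}  — dead — no transitions
rest 'bdc' ignored (set empty)
end set {} — state 1 not in

Answer: REJECT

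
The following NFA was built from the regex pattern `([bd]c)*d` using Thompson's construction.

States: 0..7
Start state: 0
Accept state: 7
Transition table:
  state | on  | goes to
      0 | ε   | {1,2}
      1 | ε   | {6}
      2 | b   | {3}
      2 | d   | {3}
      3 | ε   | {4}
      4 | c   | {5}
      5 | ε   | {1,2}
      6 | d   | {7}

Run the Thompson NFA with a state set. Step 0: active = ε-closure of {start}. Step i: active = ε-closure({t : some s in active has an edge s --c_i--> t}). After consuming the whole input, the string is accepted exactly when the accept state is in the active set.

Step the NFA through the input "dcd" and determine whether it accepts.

Answer: ACCEPT

Trace:
initial (ε-close {0}): {0,1,2,6}
'd' @ 1: {3,4,7}  (accept∈set)
'c' @ 2: {1,2,5,6}
'd' @ 3: {3,4,7}  (accept∈set)
end set {3,4,7} — state 7 in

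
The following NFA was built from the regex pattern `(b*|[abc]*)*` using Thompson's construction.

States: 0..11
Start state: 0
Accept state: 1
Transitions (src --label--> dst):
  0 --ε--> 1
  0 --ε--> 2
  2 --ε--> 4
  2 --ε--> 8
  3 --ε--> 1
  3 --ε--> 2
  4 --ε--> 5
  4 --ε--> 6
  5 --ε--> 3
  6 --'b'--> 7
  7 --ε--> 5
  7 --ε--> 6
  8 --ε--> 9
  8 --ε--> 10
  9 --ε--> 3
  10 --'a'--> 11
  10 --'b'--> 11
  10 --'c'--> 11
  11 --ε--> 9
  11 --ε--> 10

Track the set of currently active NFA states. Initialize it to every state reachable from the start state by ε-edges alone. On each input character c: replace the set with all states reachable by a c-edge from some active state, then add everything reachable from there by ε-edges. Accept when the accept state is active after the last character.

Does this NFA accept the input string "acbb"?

Answer: ACCEPT

Trace:
S₀ = ε-closure({0}) = {0,1,2,3,4,5,6,8,9,10}
'a' @ 1: {1,2,3,4,5,6,8,9,10,11}  (accept∈set)
'c' @ 2: {1,2,3,4,5,6,8,9,10,11}  (accept∈set)
'b' @ 3: {1,2,3,4,5,6,7,8,9,10,11}  (accept∈set)
'b' @ 4: {1,2,3,4,5,6,7,8,9,10,11}  (accept∈set)
end set {1,2,3,4,5,6,7,8,9,10,11} — state 1 in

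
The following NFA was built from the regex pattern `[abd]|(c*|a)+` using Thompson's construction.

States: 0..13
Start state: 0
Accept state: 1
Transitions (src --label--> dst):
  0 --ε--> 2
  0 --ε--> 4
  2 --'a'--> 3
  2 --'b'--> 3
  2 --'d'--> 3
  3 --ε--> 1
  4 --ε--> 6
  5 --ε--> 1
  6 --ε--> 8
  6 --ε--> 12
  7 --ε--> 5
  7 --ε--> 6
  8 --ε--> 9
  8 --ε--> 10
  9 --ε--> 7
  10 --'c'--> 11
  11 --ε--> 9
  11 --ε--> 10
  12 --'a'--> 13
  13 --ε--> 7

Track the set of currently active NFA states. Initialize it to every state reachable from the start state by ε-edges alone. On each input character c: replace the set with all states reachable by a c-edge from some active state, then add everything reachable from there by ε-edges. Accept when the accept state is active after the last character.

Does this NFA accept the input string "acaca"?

Answer: ACCEPT

Derivation:
S₀ = ε-closure({0}) = {0,1,2,4,5,6,7,8,9,10,12}
'a' @ 1: {1,3,5,6,7,8,9,10,12,13}  ✓accept
'c' @ 2: {1,5,6,7,8,9,10,11,12}  ✓accept
'a' @ 3: {1,5,6,7,8,9,10,12,13}  ✓accept
'c' @ 4: {1,5,6,7,8,9,10,11,12}  ✓accept
'a' @ 5: {1,5,6,7,8,9,10,12,13}  ✓accept
after full input: {1,5,6,7,8,9,10,12,13}  (accept=1 in)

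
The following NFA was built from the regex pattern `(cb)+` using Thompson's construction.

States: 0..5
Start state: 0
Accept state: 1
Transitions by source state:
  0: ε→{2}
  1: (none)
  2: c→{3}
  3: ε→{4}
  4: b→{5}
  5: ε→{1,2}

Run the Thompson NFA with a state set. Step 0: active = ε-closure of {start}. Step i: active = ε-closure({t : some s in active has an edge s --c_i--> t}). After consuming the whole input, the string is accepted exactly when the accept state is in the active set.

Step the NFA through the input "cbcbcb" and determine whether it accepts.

start: ε-closure({0}) = {0,2}
'c' @ 1: {3,4}
'b' @ 2: {1,2,5}  ✓accept
'c' @ 3: {3,4}
'b' @ 4: {1,2,5}  ✓accept
'c' @ 5: {3,4}
'b' @ 6: {1,2,5}  ✓accept
end set {1,2,5} — state 1 in

Answer: ACCEPT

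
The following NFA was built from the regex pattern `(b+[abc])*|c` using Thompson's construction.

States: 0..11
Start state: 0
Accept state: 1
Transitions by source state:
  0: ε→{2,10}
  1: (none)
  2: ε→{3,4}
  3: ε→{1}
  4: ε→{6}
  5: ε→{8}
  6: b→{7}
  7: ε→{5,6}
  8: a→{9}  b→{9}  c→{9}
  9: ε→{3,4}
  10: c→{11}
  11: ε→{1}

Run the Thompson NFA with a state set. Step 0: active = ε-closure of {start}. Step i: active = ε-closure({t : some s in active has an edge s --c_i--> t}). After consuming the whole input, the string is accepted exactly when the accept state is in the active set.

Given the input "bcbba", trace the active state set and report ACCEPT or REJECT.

S₀ = ε-closure({0}) = {0,1,2,3,4,6,10}
'b' @ 1: {5,6,7,8}
'c' @ 2: {1,3,4,6,9}  ✓accept
'b' @ 3: {5,6,7,8}
'b' @ 4: {1,3,4,5,6,7,8,9}  ✓accept
'a' @ 5: {1,3,4,6,9}  ✓accept
end set {1,3,4,6,9} — state 1 in

Answer: ACCEPT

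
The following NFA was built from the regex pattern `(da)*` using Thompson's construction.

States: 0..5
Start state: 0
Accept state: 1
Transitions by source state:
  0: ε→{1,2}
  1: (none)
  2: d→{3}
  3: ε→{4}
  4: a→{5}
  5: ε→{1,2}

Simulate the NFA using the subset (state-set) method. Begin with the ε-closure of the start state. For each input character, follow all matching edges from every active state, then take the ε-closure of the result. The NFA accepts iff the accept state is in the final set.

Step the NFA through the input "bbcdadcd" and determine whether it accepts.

start: ε-closure({0}) = {0,1,2}
'b' @ 1: {}  — no active states
rest 'bcdadcd' ignored (set empty)
after full input: {}  (accept=1 not in)

Answer: REJECT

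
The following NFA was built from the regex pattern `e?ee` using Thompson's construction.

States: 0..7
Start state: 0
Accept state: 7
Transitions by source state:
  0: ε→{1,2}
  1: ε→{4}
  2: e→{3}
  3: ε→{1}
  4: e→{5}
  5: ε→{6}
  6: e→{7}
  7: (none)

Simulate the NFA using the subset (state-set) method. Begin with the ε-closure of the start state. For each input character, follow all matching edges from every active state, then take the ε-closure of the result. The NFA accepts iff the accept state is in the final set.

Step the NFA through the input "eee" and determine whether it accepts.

Answer: ACCEPT

Trace:
S₀ = ε-closure({0}) = {0,1,2,4}
'e' @ 1: {1,3,4,5,6}
'e' @ 2: {5,6,7}  ✓accept
'e' @ 3: {7}  ✓accept
final: {7}; accept 7 in set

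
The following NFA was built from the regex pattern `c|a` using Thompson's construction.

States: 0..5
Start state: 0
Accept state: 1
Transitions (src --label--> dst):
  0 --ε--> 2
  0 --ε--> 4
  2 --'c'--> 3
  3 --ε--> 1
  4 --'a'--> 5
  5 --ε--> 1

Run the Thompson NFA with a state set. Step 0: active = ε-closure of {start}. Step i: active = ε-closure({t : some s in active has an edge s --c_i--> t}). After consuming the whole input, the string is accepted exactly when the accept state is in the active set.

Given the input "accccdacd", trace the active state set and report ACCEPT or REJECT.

start: ε-closure({0}) = {0,2,4}
'a' @ 1: {1,5}  ✓accept
'c' @ 2: {}  — no active states
rest 'cccdacd' ignored (set empty)
after full input: {}  (accept=1 not in)

Answer: REJECT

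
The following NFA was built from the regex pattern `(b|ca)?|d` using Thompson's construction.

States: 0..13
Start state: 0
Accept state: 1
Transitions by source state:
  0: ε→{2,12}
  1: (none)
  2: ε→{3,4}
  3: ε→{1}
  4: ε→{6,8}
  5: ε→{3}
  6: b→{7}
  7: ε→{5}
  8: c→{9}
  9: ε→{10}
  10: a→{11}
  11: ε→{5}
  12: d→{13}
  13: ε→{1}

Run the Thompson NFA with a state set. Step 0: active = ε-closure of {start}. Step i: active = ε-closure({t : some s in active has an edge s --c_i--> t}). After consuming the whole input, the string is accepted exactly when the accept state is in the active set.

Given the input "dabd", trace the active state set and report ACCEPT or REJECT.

Answer: REJECT

Steps:
start: ε-closure({0}) = {0,1,2,3,4,6,8,12}
'd' @ 1: {1,13}  ✓accept
'a' @ 2: {}  — state set empty
rest 'bd' ignored (set empty)
final: {}; accept 1 not in set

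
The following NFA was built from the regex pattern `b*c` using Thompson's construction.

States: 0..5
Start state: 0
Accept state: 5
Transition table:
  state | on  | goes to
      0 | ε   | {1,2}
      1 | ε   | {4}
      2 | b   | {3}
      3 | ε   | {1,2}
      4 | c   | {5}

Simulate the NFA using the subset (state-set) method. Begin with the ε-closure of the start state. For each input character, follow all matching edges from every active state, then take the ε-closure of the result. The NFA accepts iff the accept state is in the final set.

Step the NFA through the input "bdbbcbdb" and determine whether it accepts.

start: ε-closure({0}) = {0,1,2,4}
'b' @ 1: {1,2,3,4}
'd' @ 2: {}  — state set empty
rest 'bbcbdb' ignored (set empty)
after full input: {}  (accept=5 not in)

Answer: REJECT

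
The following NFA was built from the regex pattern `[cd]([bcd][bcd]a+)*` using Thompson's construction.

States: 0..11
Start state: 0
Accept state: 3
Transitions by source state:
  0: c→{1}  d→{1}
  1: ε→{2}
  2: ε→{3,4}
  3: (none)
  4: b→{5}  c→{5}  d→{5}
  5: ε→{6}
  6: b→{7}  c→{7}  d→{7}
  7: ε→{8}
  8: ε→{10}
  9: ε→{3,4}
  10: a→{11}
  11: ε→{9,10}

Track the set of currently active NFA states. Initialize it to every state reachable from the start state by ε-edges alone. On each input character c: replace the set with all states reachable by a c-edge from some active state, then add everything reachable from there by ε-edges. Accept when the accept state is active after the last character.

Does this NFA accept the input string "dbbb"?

Answer: REJECT

Steps:
S₀ = ε-closure({0}) = {0}
'd' @ 1: {1,2,3,4}  ✓accept
'b' @ 2: {5,6}
'b' @ 3: {7,8,10}
'b' @ 4: {}  — state set empty
end set {} — state 3 not in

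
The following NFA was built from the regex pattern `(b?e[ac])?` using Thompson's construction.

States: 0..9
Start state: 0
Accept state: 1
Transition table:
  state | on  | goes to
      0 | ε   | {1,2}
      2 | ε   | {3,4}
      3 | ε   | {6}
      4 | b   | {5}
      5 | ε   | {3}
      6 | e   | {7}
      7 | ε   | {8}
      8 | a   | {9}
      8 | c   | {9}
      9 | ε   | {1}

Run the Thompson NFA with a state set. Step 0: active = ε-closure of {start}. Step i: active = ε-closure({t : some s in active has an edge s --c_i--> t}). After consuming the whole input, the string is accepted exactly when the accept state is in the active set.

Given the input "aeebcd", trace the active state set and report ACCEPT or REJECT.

Answer: REJECT

Trace:
start: ε-closure({0}) = {0,1,2,3,4,6}
'a' @ 1: {}  — no active states
rest 'eebcd' ignored (set empty)
end set {} — state 1 not in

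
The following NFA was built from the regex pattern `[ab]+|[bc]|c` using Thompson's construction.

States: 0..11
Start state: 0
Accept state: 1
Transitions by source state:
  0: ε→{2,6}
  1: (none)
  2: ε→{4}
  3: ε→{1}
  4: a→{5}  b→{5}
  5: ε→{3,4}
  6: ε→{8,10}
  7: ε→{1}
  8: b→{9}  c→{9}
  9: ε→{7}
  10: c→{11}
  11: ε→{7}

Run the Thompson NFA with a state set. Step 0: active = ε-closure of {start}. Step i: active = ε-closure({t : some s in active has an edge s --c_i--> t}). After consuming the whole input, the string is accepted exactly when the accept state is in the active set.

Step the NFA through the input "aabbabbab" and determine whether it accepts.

initial (ε-close {0}): {0,2,4,6,8,10}
'a' @ 1: {1,3,4,5}  [accepting]
'a' @ 2: {1,3,4,5}  [accepting]
'b' @ 3: {1,3,4,5}  [accepting]
'b' @ 4: {1,3,4,5}  [accepting]
'a' @ 5: {1,3,4,5}  [accepting]
'b' @ 6: {1,3,4,5}  [accepting]
'b' @ 7: {1,3,4,5}  [accepting]
'a' @ 8: {1,3,4,5}  [accepting]
'b' @ 9: {1,3,4,5}  [accepting]
after full input: {1,3,4,5}  (accept=1 in)

Answer: ACCEPT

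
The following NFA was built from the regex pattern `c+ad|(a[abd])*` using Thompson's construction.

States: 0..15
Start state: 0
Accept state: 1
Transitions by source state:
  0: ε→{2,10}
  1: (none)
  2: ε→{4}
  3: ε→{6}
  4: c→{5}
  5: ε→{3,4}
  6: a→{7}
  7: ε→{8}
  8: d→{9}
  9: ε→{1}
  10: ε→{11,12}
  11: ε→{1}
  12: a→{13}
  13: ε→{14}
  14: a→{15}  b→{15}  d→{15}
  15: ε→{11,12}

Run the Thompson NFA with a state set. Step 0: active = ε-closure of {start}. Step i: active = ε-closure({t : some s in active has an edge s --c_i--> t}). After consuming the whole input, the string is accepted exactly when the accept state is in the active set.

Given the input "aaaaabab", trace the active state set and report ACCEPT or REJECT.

S₀ = ε-closure({0}) = {0,1,2,4,10,11,12}
'a' @ 1: {13,14}
'a' @ 2: {1,11,12,15}  [accepting]
'a' @ 3: {13,14}
'a' @ 4: {1,11,12,15}  [accepting]
'a' @ 5: {13,14}
'b' @ 6: {1,11,12,15}  [accepting]
'a' @ 7: {13,14}
'b' @ 8: {1,11,12,15}  [accepting]
after full input: {1,11,12,15}  (accept=1 in)

Answer: ACCEPT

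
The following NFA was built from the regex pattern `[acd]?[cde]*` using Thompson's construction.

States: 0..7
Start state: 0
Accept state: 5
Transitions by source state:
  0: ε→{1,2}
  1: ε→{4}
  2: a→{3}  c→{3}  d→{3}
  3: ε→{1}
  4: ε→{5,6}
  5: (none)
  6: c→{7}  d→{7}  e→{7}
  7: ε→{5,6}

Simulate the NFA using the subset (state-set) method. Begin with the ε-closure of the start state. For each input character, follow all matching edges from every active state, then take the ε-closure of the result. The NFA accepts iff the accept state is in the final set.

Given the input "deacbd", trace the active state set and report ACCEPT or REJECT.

Answer: REJECT

Steps:
S₀ = ε-closure({0}) = {0,1,2,4,5,6}
'd' @ 1: {1,3,4,5,6,7}  [accepting]
'e' @ 2: {5,6,7}  [accepting]
'a' @ 3: {}  — dead — no transitions
rest 'cbd' ignored (set empty)
after full input: {}  (accept=5 not in)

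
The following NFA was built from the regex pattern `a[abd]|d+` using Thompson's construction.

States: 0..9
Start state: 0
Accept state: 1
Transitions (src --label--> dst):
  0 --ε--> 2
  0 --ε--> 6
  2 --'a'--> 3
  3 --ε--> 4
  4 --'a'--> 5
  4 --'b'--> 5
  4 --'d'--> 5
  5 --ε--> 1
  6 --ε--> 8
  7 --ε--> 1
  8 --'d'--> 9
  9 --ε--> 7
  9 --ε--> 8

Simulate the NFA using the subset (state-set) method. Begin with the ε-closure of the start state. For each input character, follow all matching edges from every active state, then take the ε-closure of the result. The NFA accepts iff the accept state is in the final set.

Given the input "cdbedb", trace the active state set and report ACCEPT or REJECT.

Answer: REJECT

Trace:
initial (ε-close {0}): {0,2,6,8}
'c' @ 1: {}  — dead — no transitions
rest 'dbedb' ignored (set empty)
final: {}; accept 1 not in set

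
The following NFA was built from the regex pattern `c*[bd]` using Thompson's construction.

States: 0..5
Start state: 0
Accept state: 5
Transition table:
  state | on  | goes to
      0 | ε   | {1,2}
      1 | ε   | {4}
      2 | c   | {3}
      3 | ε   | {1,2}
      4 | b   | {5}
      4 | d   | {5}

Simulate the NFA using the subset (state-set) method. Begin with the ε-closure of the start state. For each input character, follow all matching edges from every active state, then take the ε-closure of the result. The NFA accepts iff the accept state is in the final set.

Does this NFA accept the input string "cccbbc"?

Answer: REJECT

Derivation:
S₀ = ε-closure({0}) = {0,1,2,4}
'c' @ 1: {1,2,3,4}
'c' @ 2: {1,2,3,4}
'c' @ 3: {1,2,3,4}
'b' @ 4: {5}  [accepting]
'b' @ 5: {}  — no active states
rest 'c' ignored (set empty)
after full input: {}  (accept=5 not in)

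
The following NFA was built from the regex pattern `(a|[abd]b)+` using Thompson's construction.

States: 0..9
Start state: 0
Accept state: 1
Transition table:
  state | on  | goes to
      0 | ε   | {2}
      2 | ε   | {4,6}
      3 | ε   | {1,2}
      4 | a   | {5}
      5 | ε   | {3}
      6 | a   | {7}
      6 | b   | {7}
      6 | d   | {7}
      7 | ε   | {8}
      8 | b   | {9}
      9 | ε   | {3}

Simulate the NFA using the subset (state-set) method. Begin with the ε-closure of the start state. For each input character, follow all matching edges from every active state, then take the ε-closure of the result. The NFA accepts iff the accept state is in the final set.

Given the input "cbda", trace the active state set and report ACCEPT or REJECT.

S₀ = ε-closure({0}) = {0,2,4,6}
'c' @ 1: {}  — state set empty
rest 'bda' ignored (set empty)
end set {} — state 1 not in

Answer: REJECT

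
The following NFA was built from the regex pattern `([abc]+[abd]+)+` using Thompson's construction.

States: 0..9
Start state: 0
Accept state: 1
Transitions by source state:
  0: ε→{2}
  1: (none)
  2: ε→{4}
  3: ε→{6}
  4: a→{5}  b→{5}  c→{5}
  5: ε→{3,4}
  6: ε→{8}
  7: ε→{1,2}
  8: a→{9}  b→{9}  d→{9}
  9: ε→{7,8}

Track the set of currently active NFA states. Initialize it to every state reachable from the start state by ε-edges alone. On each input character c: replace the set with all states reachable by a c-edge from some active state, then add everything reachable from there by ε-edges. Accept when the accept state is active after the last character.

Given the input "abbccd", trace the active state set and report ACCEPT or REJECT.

Answer: ACCEPT

Trace:
initial (ε-close {0}): {0,2,4}
'a' @ 1: {3,4,5,6,8}
'b' @ 2: {1,2,3,4,5,6,7,8,9}  [accepting]
'b' @ 3: {1,2,3,4,5,6,7,8,9}  [accepting]
'c' @ 4: {3,4,5,6,8}
'c' @ 5: {3,4,5,6,8}
'd' @ 6: {1,2,4,7,8,9}  [accepting]
after full input: {1,2,4,7,8,9}  (accept=1 in)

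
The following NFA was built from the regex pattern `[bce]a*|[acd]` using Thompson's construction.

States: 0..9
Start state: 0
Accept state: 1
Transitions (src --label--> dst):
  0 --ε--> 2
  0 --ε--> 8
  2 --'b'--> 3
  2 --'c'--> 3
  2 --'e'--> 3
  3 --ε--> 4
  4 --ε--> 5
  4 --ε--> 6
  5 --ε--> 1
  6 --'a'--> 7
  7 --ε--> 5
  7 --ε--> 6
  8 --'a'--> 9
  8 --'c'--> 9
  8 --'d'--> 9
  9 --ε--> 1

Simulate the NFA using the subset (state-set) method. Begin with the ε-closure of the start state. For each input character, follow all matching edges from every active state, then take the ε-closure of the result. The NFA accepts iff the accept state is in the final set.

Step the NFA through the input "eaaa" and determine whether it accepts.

start: ε-closure({0}) = {0,2,8}
'e' @ 1: {1,3,4,5,6}  [accepting]
'a' @ 2: {1,5,6,7}  [accepting]
'a' @ 3: {1,5,6,7}  [accepting]
'a' @ 4: {1,5,6,7}  [accepting]
end set {1,5,6,7} — state 1 in

Answer: ACCEPT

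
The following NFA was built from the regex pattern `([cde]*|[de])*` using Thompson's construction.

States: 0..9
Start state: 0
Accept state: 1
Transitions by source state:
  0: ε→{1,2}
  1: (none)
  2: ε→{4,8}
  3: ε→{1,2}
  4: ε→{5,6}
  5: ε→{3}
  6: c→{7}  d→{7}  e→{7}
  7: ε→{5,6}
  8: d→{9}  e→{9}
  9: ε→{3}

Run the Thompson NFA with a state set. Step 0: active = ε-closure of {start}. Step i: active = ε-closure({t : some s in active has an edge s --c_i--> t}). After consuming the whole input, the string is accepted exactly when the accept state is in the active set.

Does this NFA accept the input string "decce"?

Answer: ACCEPT

Trace:
initial (ε-close {0}): {0,1,2,3,4,5,6,8}
'd' @ 1: {1,2,3,4,5,6,7,8,9}  [accepting]
'e' @ 2: {1,2,3,4,5,6,7,8,9}  [accepting]
'c' @ 3: {1,2,3,4,5,6,7,8}  [accepting]
'c' @ 4: {1,2,3,4,5,6,7,8}  [accepting]
'e' @ 5: {1,2,3,4,5,6,7,8,9}  [accepting]
final: {1,2,3,4,5,6,7,8,9}; accept 1 in set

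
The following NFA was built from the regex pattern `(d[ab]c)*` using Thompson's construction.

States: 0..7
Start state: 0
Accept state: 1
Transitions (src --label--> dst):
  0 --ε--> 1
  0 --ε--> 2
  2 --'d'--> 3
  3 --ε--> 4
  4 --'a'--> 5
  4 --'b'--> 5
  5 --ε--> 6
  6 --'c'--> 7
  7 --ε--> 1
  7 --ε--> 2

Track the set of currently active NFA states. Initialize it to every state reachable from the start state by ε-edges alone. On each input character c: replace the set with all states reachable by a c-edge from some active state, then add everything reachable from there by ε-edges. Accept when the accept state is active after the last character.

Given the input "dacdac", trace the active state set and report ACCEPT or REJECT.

Answer: ACCEPT

Trace:
initial (ε-close {0}): {0,1,2}
'd' @ 1: {3,4}
'a' @ 2: {5,6}
'c' @ 3: {1,2,7}  ✓accept
'd' @ 4: {3,4}
'a' @ 5: {5,6}
'c' @ 6: {1,2,7}  ✓accept
final: {1,2,7}; accept 1 in set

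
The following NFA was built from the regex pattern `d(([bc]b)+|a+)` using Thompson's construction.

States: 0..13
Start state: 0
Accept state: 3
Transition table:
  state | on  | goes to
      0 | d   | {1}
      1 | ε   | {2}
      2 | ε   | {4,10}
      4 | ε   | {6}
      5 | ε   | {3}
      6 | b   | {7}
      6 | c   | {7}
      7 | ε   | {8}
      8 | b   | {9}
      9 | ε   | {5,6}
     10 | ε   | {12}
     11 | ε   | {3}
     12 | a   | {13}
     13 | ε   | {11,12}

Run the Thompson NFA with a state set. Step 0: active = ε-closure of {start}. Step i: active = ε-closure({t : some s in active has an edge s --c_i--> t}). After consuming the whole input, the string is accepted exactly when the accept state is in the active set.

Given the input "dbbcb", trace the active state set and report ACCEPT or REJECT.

S₀ = ε-closure({0}) = {0}
'd' @ 1: {1,2,4,6,10,12}
'b' @ 2: {7,8}
'b' @ 3: {3,5,6,9}  [accepting]
'c' @ 4: {7,8}
'b' @ 5: {3,5,6,9}  [accepting]
after full input: {3,5,6,9}  (accept=3 in)

Answer: ACCEPT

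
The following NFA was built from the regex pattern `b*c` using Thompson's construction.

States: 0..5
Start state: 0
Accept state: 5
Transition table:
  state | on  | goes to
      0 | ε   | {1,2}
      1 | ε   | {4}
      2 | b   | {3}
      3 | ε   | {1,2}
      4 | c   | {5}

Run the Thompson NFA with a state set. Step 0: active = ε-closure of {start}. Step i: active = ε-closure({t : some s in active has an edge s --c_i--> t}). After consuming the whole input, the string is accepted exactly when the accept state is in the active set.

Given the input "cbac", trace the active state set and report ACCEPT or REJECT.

Answer: REJECT

Steps:
start: ε-closure({0}) = {0,1,2,4}
'c' @ 1: {5}  ✓accept
'b' @ 2: {}  — no active states
rest 'ac' ignored (set empty)
final: {}; accept 5 not in set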